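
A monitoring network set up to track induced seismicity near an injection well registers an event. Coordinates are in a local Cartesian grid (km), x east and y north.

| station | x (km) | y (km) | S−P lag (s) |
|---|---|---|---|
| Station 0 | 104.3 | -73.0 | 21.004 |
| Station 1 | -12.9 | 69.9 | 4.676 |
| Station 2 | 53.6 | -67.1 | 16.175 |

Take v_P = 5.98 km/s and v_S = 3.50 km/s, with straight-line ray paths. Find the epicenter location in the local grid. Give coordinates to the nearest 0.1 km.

x ≈ -34.7 km, y ≈ 37.0 km

Distance from S−P lag: d = Δt · v_P v_S / (v_P − v_S) = Δt · (5.98·3.50)/(5.98−3.50) ≈ 8.4395·Δt.
So d_Station 0 = 177.26, d_Station 1 = 39.46, d_Station 2 = 136.51 km.
Circle about each station: (x − 104.3)² + (y + 73.0)² = 177.26²; (x + 12.9)² + (y − 69.9)² = 39.46²; (x − 53.6)² + (y + 67.1)² = 136.51².
Subtracting pairs of circle equations eliminates x²+y² and gives linear equations (the radical axes):
-234.4 x + 285.8 y = 18708.95
-101.4 x + 11.8 y = 3954.01
Solving the 2×2 system: x ≈ -34.7, y ≈ 37.0 km.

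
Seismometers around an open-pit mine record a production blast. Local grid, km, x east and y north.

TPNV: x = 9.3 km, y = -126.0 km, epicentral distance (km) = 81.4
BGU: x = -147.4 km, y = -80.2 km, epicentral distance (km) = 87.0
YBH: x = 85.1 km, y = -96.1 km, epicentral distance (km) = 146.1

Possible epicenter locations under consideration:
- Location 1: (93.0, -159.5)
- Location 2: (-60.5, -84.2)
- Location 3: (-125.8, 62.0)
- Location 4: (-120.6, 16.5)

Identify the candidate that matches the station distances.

For each candidate, compare |candidate − station| to the reported distance:
Location 1: residuals TPNV 8.8, BGU 166.1, YBH 82.2 → max 166.1 km
Location 2: residuals TPNV 0.0, BGU 0.0, YBH 0.0 → max 0.0 km
Location 3: residuals TPNV 150.1, BGU 56.8, YBH 117.5 → max 150.1 km
Location 4: residuals TPNV 111.4, BGU 13.3, YBH 88.4 → max 111.4 km
Only Location 2 has all residuals ≈ 0.

Location 2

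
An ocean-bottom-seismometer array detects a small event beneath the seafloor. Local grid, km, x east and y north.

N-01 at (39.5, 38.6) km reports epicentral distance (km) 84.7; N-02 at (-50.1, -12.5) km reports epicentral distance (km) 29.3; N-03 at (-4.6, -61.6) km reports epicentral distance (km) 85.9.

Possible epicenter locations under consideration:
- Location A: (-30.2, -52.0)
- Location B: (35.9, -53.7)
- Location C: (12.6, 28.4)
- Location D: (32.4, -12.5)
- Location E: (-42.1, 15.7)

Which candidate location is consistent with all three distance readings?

Location E

For each candidate, compare |candidate − station| to the reported distance:
Location A: residuals N-01 29.6, N-02 14.9, N-03 58.6 → max 58.6 km
Location B: residuals N-01 7.7, N-02 66.1, N-03 44.6 → max 66.1 km
Location C: residuals N-01 55.9, N-02 45.6, N-03 5.7 → max 55.9 km
Location D: residuals N-01 33.1, N-02 53.2, N-03 24.4 → max 53.2 km
Location E: residuals N-01 0.1, N-02 0.0, N-03 0.0 → max 0.1 km
Only Location E has all residuals ≈ 0.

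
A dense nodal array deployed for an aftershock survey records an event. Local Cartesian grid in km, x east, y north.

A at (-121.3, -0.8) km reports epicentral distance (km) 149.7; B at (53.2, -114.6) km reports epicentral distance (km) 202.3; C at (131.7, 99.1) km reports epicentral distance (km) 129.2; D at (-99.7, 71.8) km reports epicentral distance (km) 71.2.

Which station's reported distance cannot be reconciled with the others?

D

Solve using three stations at a time. Using A, B, C (subtract circle equations pairwise → linear system) gives (x, y) ≈ (3.7, 81.5).
Distances from that point to each station vs reported:
  A: calculated 149.7 vs reported 149.7 → residual 0.0 km
  B: calculated 202.3 vs reported 202.3 → residual 0.0 km
  C: calculated 129.2 vs reported 129.2 → residual 0.0 km
  D: calculated 103.9 vs reported 71.2 → residual 32.7 km
A, B, C are mutually consistent (residuals ≈ 0); D is off by 32.7 km.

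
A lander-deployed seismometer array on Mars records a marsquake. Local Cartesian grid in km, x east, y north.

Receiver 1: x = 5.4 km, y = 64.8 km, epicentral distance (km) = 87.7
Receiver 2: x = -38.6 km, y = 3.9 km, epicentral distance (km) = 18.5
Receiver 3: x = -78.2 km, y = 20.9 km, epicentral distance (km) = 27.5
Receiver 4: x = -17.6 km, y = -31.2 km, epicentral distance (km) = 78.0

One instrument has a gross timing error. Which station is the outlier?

Solve using three stations at a time. Using Receiver 1, Receiver 2, Receiver 3 (subtract circle equations pairwise → linear system) gives (x, y) ≈ (-57.1, 3.3).
Distances from that point to each station vs reported:
  Receiver 1: calculated 87.7 vs reported 87.7 → residual 0.0 km
  Receiver 2: calculated 18.5 vs reported 18.5 → residual 0.0 km
  Receiver 3: calculated 27.5 vs reported 27.5 → residual 0.0 km
  Receiver 4: calculated 52.4 vs reported 78.0 → residual 25.6 km
Receiver 1, Receiver 2, Receiver 3 are mutually consistent (residuals ≈ 0); Receiver 4 is off by 25.6 km.

Receiver 4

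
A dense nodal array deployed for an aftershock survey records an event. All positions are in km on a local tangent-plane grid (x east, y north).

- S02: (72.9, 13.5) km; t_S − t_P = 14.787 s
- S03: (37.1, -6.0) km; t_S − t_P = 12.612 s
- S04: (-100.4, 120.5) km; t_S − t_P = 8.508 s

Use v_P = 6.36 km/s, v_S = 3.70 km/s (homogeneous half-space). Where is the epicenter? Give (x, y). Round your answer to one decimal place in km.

Distance from S−P lag: d = Δt · v_P v_S / (v_P − v_S) = Δt · (6.36·3.70)/(6.36−3.70) ≈ 8.8466·Δt.
So d_S02 = 130.81, d_S03 = 111.57, d_S04 = 75.27 km.
Circle about each station: (x − 72.9)² + (y − 13.5)² = 130.81²; (x − 37.1)² + (y + 6.0)² = 111.57²; (x + 100.4)² + (y − 120.5)² = 75.27².
Subtracting the S02 equation from the S03 and S04 equations removes the quadratic terms:
-71.6 x − 39.0 y = 579.14
-346.6 x + 214.0 y = 30549.43
Solving the 2×2 system: x ≈ -45.6, y ≈ 68.9 km.

x ≈ -45.6 km, y ≈ 68.9 km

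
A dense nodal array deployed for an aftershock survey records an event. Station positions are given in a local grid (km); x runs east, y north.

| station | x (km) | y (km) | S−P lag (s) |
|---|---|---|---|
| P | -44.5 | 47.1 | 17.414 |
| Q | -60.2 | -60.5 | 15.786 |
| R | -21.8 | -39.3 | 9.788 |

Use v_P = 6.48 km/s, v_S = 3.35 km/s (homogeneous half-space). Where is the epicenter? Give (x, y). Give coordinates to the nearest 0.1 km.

Distance from S−P lag: d = Δt · v_P v_S / (v_P − v_S) = Δt · (6.48·3.35)/(6.48−3.35) ≈ 6.9355·Δt.
So d_P = 120.77, d_Q = 109.48, d_R = 67.88 km.
Circle about each station: (x + 44.5)² + (y − 47.1)² = 120.77²; (x + 60.2)² + (y + 60.5)² = 109.48²; (x + 21.8)² + (y + 39.3)² = 67.88².
Subtracting pairs of circle equations eliminates x²+y² and gives linear equations (the radical axes):
-31.4 x − 215.2 y = 5685.15
45.4 x − 172.8 y = 7798.77
Solving the 2×2 system: x ≈ 45.8, y ≈ -33.1 km.

x ≈ 45.8 km, y ≈ -33.1 km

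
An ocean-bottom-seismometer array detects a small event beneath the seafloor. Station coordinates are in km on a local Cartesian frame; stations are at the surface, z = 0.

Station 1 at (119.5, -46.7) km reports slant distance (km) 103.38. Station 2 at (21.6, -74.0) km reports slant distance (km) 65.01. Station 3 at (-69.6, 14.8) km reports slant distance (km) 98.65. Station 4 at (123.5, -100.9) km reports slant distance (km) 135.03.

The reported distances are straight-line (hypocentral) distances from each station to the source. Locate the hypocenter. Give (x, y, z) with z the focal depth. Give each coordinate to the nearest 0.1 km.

(23.9, -11.4, 17.4)

Each station gives a sphere (x−x_i)² + (y−y_i)² + z² = d_i² (stations at z=0).
Subtracting the Station 1 sphere from Station 2 and Station 3: z² cancels, leaving linear equations in x and y:
-195.8 x − 54.6 y = -4057.46
-378.2 x + 123.0 y = -10442.34
Solving: x ≈ 23.902, y ≈ -11.403 km (keep extra digits for the depth step; rounded: 23.9, -11.4).
Then from the Station 1 sphere: z² = 103.38² − (x − 119.5)² − (y + 46.7)² with x = 23.902, y = -11.403, so z ≈ 17.394 ≈ 17.4 km.
Check against Station 4 (with the unrounded solution): distance 135.03 ≈ 135.03 km. ✓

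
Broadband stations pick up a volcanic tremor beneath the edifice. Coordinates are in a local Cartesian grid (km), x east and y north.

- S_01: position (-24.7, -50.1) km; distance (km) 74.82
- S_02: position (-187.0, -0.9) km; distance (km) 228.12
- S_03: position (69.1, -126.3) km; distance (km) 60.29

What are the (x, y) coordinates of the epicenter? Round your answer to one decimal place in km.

(9.6, -116.6)

Circle about each station: (x + 24.7)² + (y + 50.1)² = 74.82²; (x + 187.0)² + (y + 0.9)² = 228.12²; (x − 69.1)² + (y + 126.3)² = 60.29².
Subtracting pairs of circle equations eliminates x²+y² and gives linear equations (the radical axes):
-324.6 x + 98.4 y = -14590.99
187.6 x − 152.4 y = 19569.55
Solving the 2×2 system: x ≈ 9.6, y ≈ -116.6 km.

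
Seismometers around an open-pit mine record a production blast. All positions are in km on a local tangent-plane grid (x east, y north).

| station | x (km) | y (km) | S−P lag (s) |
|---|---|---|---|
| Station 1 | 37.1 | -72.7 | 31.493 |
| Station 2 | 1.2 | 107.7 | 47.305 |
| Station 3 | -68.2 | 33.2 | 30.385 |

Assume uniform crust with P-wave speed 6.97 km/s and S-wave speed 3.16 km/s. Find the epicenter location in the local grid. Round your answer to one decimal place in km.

-136.1 km east, -128.8 km north

Distance from S−P lag: d = Δt · v_P v_S / (v_P − v_S) = Δt · (6.97·3.16)/(6.97−3.16) ≈ 5.7809·Δt.
So d_Station 1 = 182.06, d_Station 2 = 273.47, d_Station 3 = 175.65 km.
Circle about each station: (x − 37.1)² + (y + 72.7)² = 182.06²; (x − 1.2)² + (y − 107.7)² = 273.47²; (x + 68.2)² + (y − 33.2)² = 175.65².
Subtracting pairs of circle equations eliminates x²+y² and gives linear equations (the radical axes):
-71.8 x + 360.8 y = -36700.97
-210.6 x + 211.8 y = 1384.70
Solving the 2×2 system: x ≈ -136.1, y ≈ -128.8 km.
Check against Station 1 (with the unrounded x, y): √((x − 37.1)²+(y + 72.7)²) = 182.08 ≈ 182.06 km. ✓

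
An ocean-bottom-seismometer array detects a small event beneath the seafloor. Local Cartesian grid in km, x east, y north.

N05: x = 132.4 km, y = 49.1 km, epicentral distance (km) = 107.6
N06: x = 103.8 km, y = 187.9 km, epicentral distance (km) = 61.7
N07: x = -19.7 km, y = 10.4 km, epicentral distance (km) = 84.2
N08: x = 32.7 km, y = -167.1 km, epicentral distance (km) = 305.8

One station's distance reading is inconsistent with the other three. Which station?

N07

Solve using three stations at a time. Using N05, N06, N08 (subtract circle equations pairwise → linear system) gives (x, y) ≈ (69.5, 136.5).
Distances from that point to each station vs reported:
  N05: calculated 107.6 vs reported 107.6 → residual 0.0 km
  N06: calculated 61.8 vs reported 61.7 → residual 0.1 km
  N07: calculated 154.5 vs reported 84.2 → residual 70.3 km
  N08: calculated 305.8 vs reported 305.8 → residual 0.0 km
N05, N06, N08 are mutually consistent (residuals ≈ 0); N07 is off by 70.3 km.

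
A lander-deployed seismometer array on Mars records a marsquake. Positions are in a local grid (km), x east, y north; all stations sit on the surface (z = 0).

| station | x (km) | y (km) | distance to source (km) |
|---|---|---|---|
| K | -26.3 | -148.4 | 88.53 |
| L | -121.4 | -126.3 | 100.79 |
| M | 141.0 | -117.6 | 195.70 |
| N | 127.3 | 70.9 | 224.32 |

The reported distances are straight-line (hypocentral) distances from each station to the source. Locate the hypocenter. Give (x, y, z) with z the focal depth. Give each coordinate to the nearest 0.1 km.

x ≈ -45.6 km, y ≈ -68.3 km, depth ≈ 32.4 km

Each station gives a sphere (x−x_i)² + (y−y_i)² + z² = d_i² (stations at z=0).
Subtracting the K sphere from L and M: z² cancels, leaving linear equations in x and y:
-190.2 x + 44.2 y = 5654.34
334.6 x + 61.6 y = -19464.42
Solving: x ≈ -45.599, y ≈ -68.295 km (keep extra digits for the depth step; rounded: -45.6, -68.3).
Then from the K sphere: z² = 88.53² − (x + 26.3)² − (y + 148.4)² with x = -45.599, y = -68.295, so z ≈ 32.377 ≈ 32.4 km.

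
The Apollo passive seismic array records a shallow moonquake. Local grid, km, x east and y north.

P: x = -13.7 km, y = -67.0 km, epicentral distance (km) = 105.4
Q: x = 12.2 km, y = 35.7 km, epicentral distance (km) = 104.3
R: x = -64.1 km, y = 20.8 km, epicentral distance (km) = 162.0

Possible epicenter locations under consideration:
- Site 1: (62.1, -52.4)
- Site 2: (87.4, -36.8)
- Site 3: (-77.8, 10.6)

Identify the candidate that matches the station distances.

For each candidate, compare |candidate − station| to the reported distance:
Site 1: residuals P 28.2, Q 3.0, R 16.1 → max 28.2 km
Site 2: residuals P 0.1, Q 0.2, R 0.1 → max 0.2 km
Site 3: residuals P 4.7, Q 10.9, R 144.9 → max 144.9 km
Only Site 2 has all residuals ≈ 0.

Site 2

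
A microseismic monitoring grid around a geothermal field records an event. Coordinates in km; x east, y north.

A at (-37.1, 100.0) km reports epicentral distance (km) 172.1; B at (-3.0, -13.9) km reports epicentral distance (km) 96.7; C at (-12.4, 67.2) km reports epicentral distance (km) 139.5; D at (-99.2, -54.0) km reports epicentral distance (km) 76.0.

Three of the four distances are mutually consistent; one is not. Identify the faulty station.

B

Solve using three stations at a time. Using A, C, D (subtract circle equations pairwise → linear system) gives (x, y) ≈ (-25.3, -71.7).
Distances from that point to each station vs reported:
  A: calculated 172.1 vs reported 172.1 → residual 0.0 km
  B: calculated 61.9 vs reported 96.7 → residual 34.8 km
  C: calculated 139.5 vs reported 139.5 → residual 0.0 km
  D: calculated 76.0 vs reported 76.0 → residual 0.0 km
A, C, D are mutually consistent (residuals ≈ 0); B is off by 34.8 km.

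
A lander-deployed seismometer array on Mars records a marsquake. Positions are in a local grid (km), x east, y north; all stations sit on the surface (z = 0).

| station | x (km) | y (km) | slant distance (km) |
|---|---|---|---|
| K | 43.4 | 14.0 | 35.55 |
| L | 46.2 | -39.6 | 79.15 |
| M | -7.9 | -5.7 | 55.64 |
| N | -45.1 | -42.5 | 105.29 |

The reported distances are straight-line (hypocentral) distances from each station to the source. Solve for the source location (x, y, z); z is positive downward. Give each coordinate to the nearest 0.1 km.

Each station gives a sphere (x−x_i)² + (y−y_i)² + z² = d_i² (stations at z=0).
Subtracting the K sphere from L and M: z² cancels, leaving linear equations in x and y:
5.6 x − 107.2 y = -3377.88
-102.6 x − 39.4 y = -3816.67
Solving: x ≈ 24.606, y ≈ 32.795 km (keep extra digits for the depth step; rounded: 24.6, 32.8).
Then from the K sphere: z² = 35.55² − (x − 43.4)² − (y − 14.0)² with x = 24.606, y = 32.795, so z ≈ 23.608 ≈ 23.6 km.
Check against N (with the unrounded solution): distance 105.29 ≈ 105.29 km. ✓

x ≈ 24.6 km, y ≈ 32.8 km, depth ≈ 23.6 km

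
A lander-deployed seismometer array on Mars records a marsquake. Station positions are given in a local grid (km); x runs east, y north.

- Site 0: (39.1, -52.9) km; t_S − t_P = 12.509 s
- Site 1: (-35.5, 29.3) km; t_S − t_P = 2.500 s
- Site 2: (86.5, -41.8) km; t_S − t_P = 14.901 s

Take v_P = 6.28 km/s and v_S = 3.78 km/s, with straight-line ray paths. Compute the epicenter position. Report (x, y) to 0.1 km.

(-22.1, 48.9)

Distance from S−P lag: d = Δt · v_P v_S / (v_P − v_S) = Δt · (6.28·3.78)/(6.28−3.78) ≈ 9.4954·Δt.
So d_Site 0 = 118.78, d_Site 1 = 23.74, d_Site 2 = 141.49 km.
Circle about each station: (x − 39.1)² + (y + 52.9)² = 118.78²; (x + 35.5)² + (y − 29.3)² = 23.74²; (x − 86.5)² + (y + 41.8)² = 141.49².
Subtracting the Site 0 equation from the Site 1 and Site 2 equations removes the quadratic terms:
-149.2 x + 164.4 y = 11336.62
94.8 x + 22.2 y = -1008.46
Solving the 2×2 system: x ≈ -22.1, y ≈ 48.9 km.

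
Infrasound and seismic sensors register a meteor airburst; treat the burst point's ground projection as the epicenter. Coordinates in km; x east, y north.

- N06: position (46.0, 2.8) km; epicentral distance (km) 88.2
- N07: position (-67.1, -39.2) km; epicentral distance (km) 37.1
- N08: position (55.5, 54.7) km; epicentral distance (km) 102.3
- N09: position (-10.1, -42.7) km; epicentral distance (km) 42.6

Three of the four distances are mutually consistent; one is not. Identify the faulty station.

Solve using three stations at a time. Using N06, N07, N09 (subtract circle equations pairwise → linear system) gives (x, y) ≈ (-40.7, -13.1).
Distances from that point to each station vs reported:
  N06: calculated 88.2 vs reported 88.2 → residual 0.0 km
  N07: calculated 37.1 vs reported 37.1 → residual 0.0 km
  N08: calculated 117.7 vs reported 102.3 → residual 15.4 km
  N09: calculated 42.6 vs reported 42.6 → residual 0.0 km
N06, N07, N09 are mutually consistent (residuals ≈ 0); N08 is off by 15.4 km.

N08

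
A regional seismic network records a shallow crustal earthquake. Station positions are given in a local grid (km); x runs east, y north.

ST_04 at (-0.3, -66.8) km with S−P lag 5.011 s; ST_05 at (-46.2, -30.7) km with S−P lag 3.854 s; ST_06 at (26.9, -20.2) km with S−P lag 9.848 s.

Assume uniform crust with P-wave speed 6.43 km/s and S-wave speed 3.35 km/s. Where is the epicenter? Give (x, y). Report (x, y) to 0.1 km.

Distance from S−P lag: d = Δt · v_P v_S / (v_P − v_S) = Δt · (6.43·3.35)/(6.43−3.35) ≈ 6.9937·Δt.
So d_ST_04 = 35.05, d_ST_05 = 26.95, d_ST_06 = 68.87 km.
Circle about each station: (x + 0.3)² + (y + 66.8)² = 35.05²; (x + 46.2)² + (y + 30.7)² = 26.95²; (x − 26.9)² + (y + 20.2)² = 68.87².
Subtracting the ST_04 equation from the ST_05 and ST_06 equations removes the quadratic terms:
-91.8 x + 72.2 y = -883.20
54.4 x + 93.2 y = -6845.25
Solving the 2×2 system: x ≈ -33.0, y ≈ -54.2 km.

x ≈ -33.0 km, y ≈ -54.2 km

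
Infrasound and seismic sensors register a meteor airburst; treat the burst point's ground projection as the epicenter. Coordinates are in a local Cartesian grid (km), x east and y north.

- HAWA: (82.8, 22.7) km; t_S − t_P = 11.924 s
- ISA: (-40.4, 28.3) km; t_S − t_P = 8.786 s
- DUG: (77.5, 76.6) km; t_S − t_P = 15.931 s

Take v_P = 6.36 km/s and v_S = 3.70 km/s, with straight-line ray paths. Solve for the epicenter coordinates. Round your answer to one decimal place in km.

Distance from S−P lag: d = Δt · v_P v_S / (v_P − v_S) = Δt · (6.36·3.70)/(6.36−3.70) ≈ 8.8466·Δt.
So d_HAWA = 105.49, d_ISA = 77.73, d_DUG = 140.94 km.
Circle about each station: (x − 82.8)² + (y − 22.7)² = 105.49²; (x + 40.4)² + (y − 28.3)² = 77.73²; (x − 77.5)² + (y − 76.6)² = 140.94².
Subtracting the HAWA equation from the ISA and DUG equations removes the quadratic terms:
-246.4 x + 11.2 y = 148.11
-10.6 x + 107.8 y = -4233.26
Solving the 2×2 system: x ≈ -2.4, y ≈ -39.5 km.

(-2.4, -39.5)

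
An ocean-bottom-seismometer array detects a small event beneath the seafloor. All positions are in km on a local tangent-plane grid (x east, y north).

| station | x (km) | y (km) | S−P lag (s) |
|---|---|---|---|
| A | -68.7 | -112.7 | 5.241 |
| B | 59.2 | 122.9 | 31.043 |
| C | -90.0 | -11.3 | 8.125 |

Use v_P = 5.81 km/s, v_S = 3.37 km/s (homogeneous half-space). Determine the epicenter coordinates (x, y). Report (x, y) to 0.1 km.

Distance from S−P lag: d = Δt · v_P v_S / (v_P − v_S) = Δt · (5.81·3.37)/(5.81−3.37) ≈ 8.0245·Δt.
So d_A = 42.06, d_B = 249.10, d_C = 65.20 km.
Circle about each station: (x + 68.7)² + (y + 112.7)² = 42.06²; (x − 59.2)² + (y − 122.9)² = 249.10²; (x + 90.0)² + (y + 11.3)² = 65.20².
Subtracting pairs of circle equations eliminates x²+y² and gives linear equations (the radical axes):
255.8 x + 471.2 y = -59093.70
-42.6 x + 202.8 y = -11675.29
Solving the 2×2 system: x ≈ -90.1, y ≈ -76.5 km.

(-90.1, -76.5)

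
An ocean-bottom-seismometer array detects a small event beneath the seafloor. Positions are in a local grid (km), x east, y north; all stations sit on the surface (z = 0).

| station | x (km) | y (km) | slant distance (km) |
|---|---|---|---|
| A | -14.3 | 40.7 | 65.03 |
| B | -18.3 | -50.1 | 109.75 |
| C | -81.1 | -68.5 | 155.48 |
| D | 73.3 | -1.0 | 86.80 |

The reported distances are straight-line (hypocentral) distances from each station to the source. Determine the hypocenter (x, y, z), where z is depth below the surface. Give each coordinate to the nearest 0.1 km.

x ≈ 18.7 km, y ≈ 36.8 km, depth ≈ 55.9 km

Each station gives a sphere (x−x_i)² + (y−y_i)² + z² = d_i² (stations at z=0).
Subtracting the A sphere from B and C: z² cancels, leaving linear equations in x and y:
-8.0 x − 181.6 y = -6832.24
-133.6 x − 218.4 y = -10536.65
Solving: x ≈ 18.712, y ≈ 36.798 km (keep extra digits for the depth step; rounded: 18.7, 36.8).
Then from the A sphere: z² = 65.03² − (x + 14.3)² − (y − 40.7)² with x = 18.712, y = 36.798, so z ≈ 55.892 ≈ 55.9 km.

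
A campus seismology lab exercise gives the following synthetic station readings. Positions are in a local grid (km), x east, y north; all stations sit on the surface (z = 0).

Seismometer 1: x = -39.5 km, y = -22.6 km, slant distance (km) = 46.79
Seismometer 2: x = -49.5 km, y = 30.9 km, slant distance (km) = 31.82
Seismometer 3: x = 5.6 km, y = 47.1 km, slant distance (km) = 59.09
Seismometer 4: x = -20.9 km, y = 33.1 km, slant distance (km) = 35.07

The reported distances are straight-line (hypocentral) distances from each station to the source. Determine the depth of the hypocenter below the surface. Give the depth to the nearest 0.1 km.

Each station gives a sphere (x−x_i)² + (y−y_i)² + z² = d_i² (stations at z=0).
Subtracting the Seismometer 1 sphere from Seismometer 2 and Seismometer 3: z² cancels, leaving linear equations in x and y:
-20.0 x + 107.0 y = 2510.84
90.2 x + 139.4 y = -1123.56
Solving: x ≈ -37.802, y ≈ 16.400 km (keep extra digits for the depth step; rounded: -37.8, 16.4).
Then from the Seismometer 1 sphere: z² = 46.79² − (x + 39.5)² − (y + 22.6)² with x = -37.802, y = 16.400, so z ≈ 25.796 ≈ 25.8 km.

25.8 km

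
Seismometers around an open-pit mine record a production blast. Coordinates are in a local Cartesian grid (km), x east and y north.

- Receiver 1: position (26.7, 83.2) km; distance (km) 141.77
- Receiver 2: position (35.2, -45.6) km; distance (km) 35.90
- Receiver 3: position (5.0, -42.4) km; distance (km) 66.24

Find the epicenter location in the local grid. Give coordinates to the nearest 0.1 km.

70.6 km east, -51.6 km north

Circle about each station: (x − 26.7)² + (y − 83.2)² = 141.77²; (x − 35.2)² + (y + 45.6)² = 35.90²; (x − 5.0)² + (y + 42.4)² = 66.24².
Subtracting pairs of circle equations eliminates x²+y² and gives linear equations (the radical axes):
17.0 x − 257.6 y = 14493.19
-43.4 x − 251.2 y = 9898.63
Solving the 2×2 system: x ≈ 70.6, y ≈ -51.6 km.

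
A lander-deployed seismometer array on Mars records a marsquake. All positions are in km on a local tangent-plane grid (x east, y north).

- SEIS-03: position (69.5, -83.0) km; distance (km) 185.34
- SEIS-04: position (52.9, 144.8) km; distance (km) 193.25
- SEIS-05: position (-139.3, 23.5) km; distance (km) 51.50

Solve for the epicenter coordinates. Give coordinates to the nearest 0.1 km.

(-88.8, 13.4)

Circle about each station: (x − 69.5)² + (y + 83.0)² = 185.34²; (x − 52.9)² + (y − 144.8)² = 193.25²; (x + 139.3)² + (y − 23.5)² = 51.50².
Subtracting pairs of circle equations eliminates x²+y² and gives linear equations (the radical axes):
-33.2 x + 455.6 y = 9051.55
-417.6 x + 213.0 y = 39936.16
Solving the 2×2 system: x ≈ -88.8, y ≈ 13.4 km.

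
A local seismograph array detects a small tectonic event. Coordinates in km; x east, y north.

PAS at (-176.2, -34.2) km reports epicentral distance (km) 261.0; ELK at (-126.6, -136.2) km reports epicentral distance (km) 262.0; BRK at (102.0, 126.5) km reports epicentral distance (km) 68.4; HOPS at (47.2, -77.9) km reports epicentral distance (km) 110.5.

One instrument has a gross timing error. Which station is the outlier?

Solve using three stations at a time. Using PAS, ELK, HOPS (subtract circle equations pairwise → linear system) gives (x, y) ≈ (77.2, 28.5).
Distances from that point to each station vs reported:
  PAS: calculated 261.0 vs reported 261.0 → residual 0.0 km
  ELK: calculated 262.0 vs reported 262.0 → residual 0.0 km
  BRK: calculated 101.1 vs reported 68.4 → residual 32.7 km
  HOPS: calculated 110.6 vs reported 110.5 → residual 0.1 km
PAS, ELK, HOPS are mutually consistent (residuals ≈ 0); BRK is off by 32.7 km.

BRK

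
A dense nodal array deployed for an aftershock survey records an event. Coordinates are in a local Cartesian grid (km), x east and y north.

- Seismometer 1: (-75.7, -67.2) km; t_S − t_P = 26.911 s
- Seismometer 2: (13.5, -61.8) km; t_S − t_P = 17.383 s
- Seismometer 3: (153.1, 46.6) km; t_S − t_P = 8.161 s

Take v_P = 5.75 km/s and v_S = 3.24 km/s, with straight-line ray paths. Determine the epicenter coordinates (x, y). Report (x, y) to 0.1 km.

Distance from S−P lag: d = Δt · v_P v_S / (v_P − v_S) = Δt · (5.75·3.24)/(5.75−3.24) ≈ 7.4223·Δt.
So d_Seismometer 1 = 199.74, d_Seismometer 2 = 129.02, d_Seismometer 3 = 60.57 km.
Circle about each station: (x + 75.7)² + (y + 67.2)² = 199.74²; (x − 13.5)² + (y + 61.8)² = 129.02²; (x − 153.1)² + (y − 46.6)² = 60.57².
Subtracting the Seismometer 1 equation from the Seismometer 2 and Seismometer 3 equations removes the quadratic terms:
178.4 x + 10.8 y = 17005.07
457.6 x + 227.6 y = 51592.18
Solving the 2×2 system: x ≈ 92.9, y ≈ 39.9 km.

(92.9, 39.9)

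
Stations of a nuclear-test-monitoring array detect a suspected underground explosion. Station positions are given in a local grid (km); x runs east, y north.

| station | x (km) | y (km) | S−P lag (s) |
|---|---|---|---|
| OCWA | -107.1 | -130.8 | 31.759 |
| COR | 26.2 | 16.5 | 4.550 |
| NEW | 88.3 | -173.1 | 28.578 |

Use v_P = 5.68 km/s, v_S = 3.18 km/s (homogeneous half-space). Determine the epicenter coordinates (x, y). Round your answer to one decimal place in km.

x ≈ 55.8 km, y ≈ 30.8 km

Distance from S−P lag: d = Δt · v_P v_S / (v_P − v_S) = Δt · (5.68·3.18)/(5.68−3.18) ≈ 7.2250·Δt.
So d_OCWA = 229.46, d_COR = 32.87, d_NEW = 206.47 km.
Circle about each station: (x + 107.1)² + (y + 130.8)² = 229.46²; (x − 26.2)² + (y − 16.5)² = 32.87²; (x − 88.3)² + (y + 173.1)² = 206.47².
Subtracting pairs of circle equations eliminates x²+y² and gives linear equations (the radical axes):
266.6 x + 294.6 y = 23951.09
390.8 x − 84.6 y = 19203.48
Solving the 2×2 system: x ≈ 55.8, y ≈ 30.8 km.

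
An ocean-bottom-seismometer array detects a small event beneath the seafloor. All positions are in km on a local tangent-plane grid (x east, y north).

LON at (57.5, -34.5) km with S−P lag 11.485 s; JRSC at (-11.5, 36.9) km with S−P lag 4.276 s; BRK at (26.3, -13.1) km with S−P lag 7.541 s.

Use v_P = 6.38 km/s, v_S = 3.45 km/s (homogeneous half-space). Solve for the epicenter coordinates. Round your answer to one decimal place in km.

Distance from S−P lag: d = Δt · v_P v_S / (v_P − v_S) = Δt · (6.38·3.45)/(6.38−3.45) ≈ 7.5123·Δt.
So d_LON = 86.28, d_JRSC = 32.12, d_BRK = 56.65 km.
Circle about each station: (x − 57.5)² + (y + 34.5)² = 86.28²; (x + 11.5)² + (y − 36.9)² = 32.12²; (x − 26.3)² + (y + 13.1)² = 56.65².
Subtracting the LON equation from the JRSC and BRK equations removes the quadratic terms:
-138.0 x + 142.8 y = 3409.90
-62.4 x + 42.8 y = 601.82
Solving the 2×2 system: x ≈ 20.0, y ≈ 43.2 km.
Check against LON (with the unrounded x, y): √((x − 57.5)²+(y + 34.5)²) = 86.27 ≈ 86.28 km. ✓

x ≈ 20.0 km, y ≈ 43.2 km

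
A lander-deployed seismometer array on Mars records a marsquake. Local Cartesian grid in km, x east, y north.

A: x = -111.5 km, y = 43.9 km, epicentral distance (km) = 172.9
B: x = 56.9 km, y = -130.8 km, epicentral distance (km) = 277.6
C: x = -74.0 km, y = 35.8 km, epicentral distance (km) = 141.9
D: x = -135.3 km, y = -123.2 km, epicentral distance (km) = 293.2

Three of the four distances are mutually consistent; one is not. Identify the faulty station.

B

Solve using three stations at a time. Using A, C, D (subtract circle equations pairwise → linear system) gives (x, y) ≈ (51.1, 103.3).
Distances from that point to each station vs reported:
  A: calculated 173.1 vs reported 172.9 → residual 0.2 km
  B: calculated 234.2 vs reported 277.6 → residual 43.4 km
  C: calculated 142.1 vs reported 141.9 → residual 0.2 km
  D: calculated 293.3 vs reported 293.2 → residual 0.1 km
A, C, D are mutually consistent (residuals ≈ 0); B is off by 43.4 km.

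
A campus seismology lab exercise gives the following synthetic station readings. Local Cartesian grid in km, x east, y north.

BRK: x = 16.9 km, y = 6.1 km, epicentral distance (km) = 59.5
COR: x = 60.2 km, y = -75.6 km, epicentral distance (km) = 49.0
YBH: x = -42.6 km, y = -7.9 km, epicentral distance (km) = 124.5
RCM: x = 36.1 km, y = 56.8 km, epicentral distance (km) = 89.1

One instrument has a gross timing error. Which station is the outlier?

YBH

Solve using three stations at a time. Using BRK, COR, RCM (subtract circle equations pairwise → linear system) gives (x, y) ≈ (66.3, -27.0).
Distances from that point to each station vs reported:
  BRK: calculated 59.5 vs reported 59.5 → residual 0.0 km
  COR: calculated 49.0 vs reported 49.0 → residual 0.0 km
  YBH: calculated 110.6 vs reported 124.5 → residual 13.9 km
  RCM: calculated 89.1 vs reported 89.1 → residual 0.0 km
BRK, COR, RCM are mutually consistent (residuals ≈ 0); YBH is off by 13.9 km.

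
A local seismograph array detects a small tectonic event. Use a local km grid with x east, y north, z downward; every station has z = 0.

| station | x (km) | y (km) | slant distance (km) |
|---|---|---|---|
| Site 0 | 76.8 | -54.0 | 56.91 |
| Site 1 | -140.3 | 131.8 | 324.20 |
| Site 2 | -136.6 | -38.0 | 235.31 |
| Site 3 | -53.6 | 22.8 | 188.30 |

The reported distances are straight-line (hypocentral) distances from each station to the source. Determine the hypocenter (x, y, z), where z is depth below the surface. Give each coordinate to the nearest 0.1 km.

x ≈ 88.6 km, y ≈ -94.6 km, depth ≈ 38.1 km

Each station gives a sphere (x−x_i)² + (y−y_i)² + z² = d_i² (stations at z=0).
Subtracting the Site 0 sphere from Site 1 and Site 2: z² cancels, leaving linear equations in x and y:
-434.2 x + 371.6 y = -73625.80
-426.8 x + 32.0 y = -40842.73
Solving: x ≈ 88.602, y ≈ -94.604 km (keep extra digits for the depth step; rounded: 88.6, -94.6).
Then from the Site 0 sphere: z² = 56.91² − (x − 76.8)² − (y + 54.0)² with x = 88.602, y = -94.604, so z ≈ 38.089 ≈ 38.1 km.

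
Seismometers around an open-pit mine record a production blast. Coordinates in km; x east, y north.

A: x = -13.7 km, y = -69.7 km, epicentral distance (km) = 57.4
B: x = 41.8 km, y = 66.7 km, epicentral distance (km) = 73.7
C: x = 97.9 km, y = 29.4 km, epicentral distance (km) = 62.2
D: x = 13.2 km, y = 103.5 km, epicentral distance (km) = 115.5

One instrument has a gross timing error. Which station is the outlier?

A

Solve using three stations at a time. Using B, C, D (subtract circle equations pairwise → linear system) gives (x, y) ≈ (47.1, -7.1).
Distances from that point to each station vs reported:
  A: calculated 87.2 vs reported 57.4 → residual 29.8 km
  B: calculated 74.0 vs reported 73.7 → residual 0.3 km
  C: calculated 62.6 vs reported 62.2 → residual 0.4 km
  D: calculated 115.7 vs reported 115.5 → residual 0.2 km
B, C, D are mutually consistent (residuals ≈ 0); A is off by 29.8 km.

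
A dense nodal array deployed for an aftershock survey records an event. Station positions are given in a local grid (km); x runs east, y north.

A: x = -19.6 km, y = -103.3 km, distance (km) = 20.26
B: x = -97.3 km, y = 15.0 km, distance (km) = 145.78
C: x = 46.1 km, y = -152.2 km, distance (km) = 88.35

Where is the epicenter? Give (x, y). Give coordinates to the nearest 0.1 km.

-34.8 km east, -116.7 km north

Circle about each station: (x + 19.6)² + (y + 103.3)² = 20.26²; (x + 97.3)² + (y − 15.0)² = 145.78²; (x − 46.1)² + (y + 152.2)² = 88.35².
Subtracting the A equation from the B and C equations removes the quadratic terms:
-155.4 x + 236.6 y = -22204.10
131.4 x − 97.8 y = 6839.75
Solving the 2×2 system: x ≈ -34.8, y ≈ -116.7 km.
Check against A (with the unrounded x, y): √((x + 19.6)²+(y + 103.3)²) = 20.29 ≈ 20.26 km. ✓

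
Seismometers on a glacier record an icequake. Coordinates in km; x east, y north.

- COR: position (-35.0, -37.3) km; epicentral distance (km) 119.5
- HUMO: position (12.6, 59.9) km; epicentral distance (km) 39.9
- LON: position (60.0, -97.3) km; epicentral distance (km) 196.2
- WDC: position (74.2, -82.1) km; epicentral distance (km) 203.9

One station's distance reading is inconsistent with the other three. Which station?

WDC

Solve using three stations at a time. Using COR, HUMO, LON (subtract circle equations pairwise → linear system) gives (x, y) ≈ (-21.0, 81.4).
Distances from that point to each station vs reported:
  COR: calculated 119.5 vs reported 119.5 → residual 0.0 km
  HUMO: calculated 39.9 vs reported 39.9 → residual 0.0 km
  LON: calculated 196.2 vs reported 196.2 → residual 0.0 km
  WDC: calculated 189.2 vs reported 203.9 → residual 14.7 km
COR, HUMO, LON are mutually consistent (residuals ≈ 0); WDC is off by 14.7 km.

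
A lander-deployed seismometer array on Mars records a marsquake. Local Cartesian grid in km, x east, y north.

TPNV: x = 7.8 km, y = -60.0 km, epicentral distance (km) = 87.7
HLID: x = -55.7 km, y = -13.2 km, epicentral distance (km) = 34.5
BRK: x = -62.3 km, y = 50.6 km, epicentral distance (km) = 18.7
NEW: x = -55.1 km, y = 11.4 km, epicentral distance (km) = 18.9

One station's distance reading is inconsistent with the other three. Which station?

Solve using three stations at a time. Using TPNV, HLID, NEW (subtract circle equations pairwise → linear system) gives (x, y) ≈ (-36.7, 15.6).
Distances from that point to each station vs reported:
  TPNV: calculated 87.7 vs reported 87.7 → residual 0.0 km
  HLID: calculated 34.5 vs reported 34.5 → residual 0.0 km
  BRK: calculated 43.4 vs reported 18.7 → residual 24.7 km
  NEW: calculated 18.9 vs reported 18.9 → residual 0.0 km
TPNV, HLID, NEW are mutually consistent (residuals ≈ 0); BRK is off by 24.7 km.

BRK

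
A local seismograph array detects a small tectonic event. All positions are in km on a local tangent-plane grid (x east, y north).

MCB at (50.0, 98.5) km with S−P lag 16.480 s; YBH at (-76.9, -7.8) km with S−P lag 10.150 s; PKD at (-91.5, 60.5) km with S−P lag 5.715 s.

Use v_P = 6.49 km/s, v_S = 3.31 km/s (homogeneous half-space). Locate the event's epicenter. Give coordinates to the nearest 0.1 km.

Distance from S−P lag: d = Δt · v_P v_S / (v_P − v_S) = Δt · (6.49·3.31)/(6.49−3.31) ≈ 6.7553·Δt.
So d_MCB = 111.33, d_YBH = 68.57, d_PKD = 38.61 km.
Circle about each station: (x − 50.0)² + (y − 98.5)² = 111.33²; (x + 76.9)² + (y + 7.8)² = 68.57²; (x + 91.5)² + (y − 60.5)² = 38.61².
Subtracting the MCB equation from the YBH and PKD equations removes the quadratic terms:
-253.8 x − 212.6 y = 1464.72
-283.0 x − 76.0 y = 10733.89
Solving the 2×2 system: x ≈ -53.1, y ≈ 56.5 km.
Check against MCB (with the unrounded x, y): √((x − 50.0)²+(y − 98.5)²) = 111.33 ≈ 111.33 km. ✓

-53.1 km east, 56.5 km north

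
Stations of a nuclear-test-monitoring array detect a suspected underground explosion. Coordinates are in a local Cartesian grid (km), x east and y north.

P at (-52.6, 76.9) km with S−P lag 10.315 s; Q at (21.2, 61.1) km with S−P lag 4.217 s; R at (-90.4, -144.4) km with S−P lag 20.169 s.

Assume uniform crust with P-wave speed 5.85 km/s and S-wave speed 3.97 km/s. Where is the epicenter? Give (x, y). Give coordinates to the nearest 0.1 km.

(70.9, 45.5)

Distance from S−P lag: d = Δt · v_P v_S / (v_P − v_S) = Δt · (5.85·3.97)/(5.85−3.97) ≈ 12.3535·Δt.
So d_P = 127.43, d_Q = 52.09, d_R = 249.16 km.
Circle about each station: (x + 52.6)² + (y − 76.9)² = 127.43²; (x − 21.2)² + (y − 61.1)² = 52.09²; (x + 90.4)² + (y + 144.4)² = 249.16².
Subtracting pairs of circle equations eliminates x²+y² and gives linear equations (the radical axes):
147.6 x − 31.6 y = 9027.32
-75.6 x − 442.6 y = -25499.15
Solving the 2×2 system: x ≈ 70.9, y ≈ 45.5 km.
Check against P (with the unrounded x, y): √((x + 52.6)²+(y − 76.9)²) = 127.43 ≈ 127.43 km. ✓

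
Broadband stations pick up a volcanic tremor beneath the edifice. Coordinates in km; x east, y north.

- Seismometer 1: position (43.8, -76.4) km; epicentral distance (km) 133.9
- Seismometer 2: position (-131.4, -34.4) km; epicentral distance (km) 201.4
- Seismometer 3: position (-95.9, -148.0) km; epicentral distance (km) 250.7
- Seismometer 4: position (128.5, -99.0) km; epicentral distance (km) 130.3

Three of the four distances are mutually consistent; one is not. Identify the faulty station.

Seismometer 4

Solve using three stations at a time. Using Seismometer 1, Seismometer 2, Seismometer 3 (subtract circle equations pairwise → linear system) gives (x, y) ≈ (47.8, 57.4).
Distances from that point to each station vs reported:
  Seismometer 1: calculated 133.8 vs reported 133.9 → residual 0.1 km
  Seismometer 2: calculated 201.3 vs reported 201.4 → residual 0.1 km
  Seismometer 3: calculated 250.7 vs reported 250.7 → residual 0.0 km
  Seismometer 4: calculated 175.9 vs reported 130.3 → residual 45.6 km
Seismometer 1, Seismometer 2, Seismometer 3 are mutually consistent (residuals ≈ 0); Seismometer 4 is off by 45.6 km.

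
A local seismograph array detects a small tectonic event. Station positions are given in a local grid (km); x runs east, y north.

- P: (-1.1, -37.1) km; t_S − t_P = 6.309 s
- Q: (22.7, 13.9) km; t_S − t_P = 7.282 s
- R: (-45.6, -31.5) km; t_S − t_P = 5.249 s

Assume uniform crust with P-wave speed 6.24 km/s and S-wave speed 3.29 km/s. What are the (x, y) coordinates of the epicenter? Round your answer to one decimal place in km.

(-25.8, -0.8)

Distance from S−P lag: d = Δt · v_P v_S / (v_P − v_S) = Δt · (6.24·3.29)/(6.24−3.29) ≈ 6.9592·Δt.
So d_P = 43.91, d_Q = 50.68, d_R = 36.53 km.
Circle about each station: (x + 1.1)² + (y + 37.1)² = 43.91²; (x − 22.7)² + (y − 13.9)² = 50.68²; (x + 45.6)² + (y + 31.5)² = 36.53².
Subtracting the P equation from the Q and R equations removes the quadratic terms:
47.6 x + 102.0 y = -1309.49
-89.0 x + 11.2 y = 2287.64
Solving the 2×2 system: x ≈ -25.8, y ≈ -0.8 km.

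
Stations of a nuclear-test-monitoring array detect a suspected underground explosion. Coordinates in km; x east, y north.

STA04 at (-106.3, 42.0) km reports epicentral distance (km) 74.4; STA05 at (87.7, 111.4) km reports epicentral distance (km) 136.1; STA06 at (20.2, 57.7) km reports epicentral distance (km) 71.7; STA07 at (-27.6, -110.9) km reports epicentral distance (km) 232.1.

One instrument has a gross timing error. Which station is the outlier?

Solve using three stations at a time. Using STA04, STA05, STA06 (subtract circle equations pairwise → linear system) gives (x, y) ≈ (-45.9, 85.5).
Distances from that point to each station vs reported:
  STA04: calculated 74.4 vs reported 74.4 → residual 0.0 km
  STA05: calculated 136.1 vs reported 136.1 → residual 0.0 km
  STA06: calculated 71.7 vs reported 71.7 → residual 0.0 km
  STA07: calculated 197.2 vs reported 232.1 → residual 34.9 km
STA04, STA05, STA06 are mutually consistent (residuals ≈ 0); STA07 is off by 34.9 km.

STA07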